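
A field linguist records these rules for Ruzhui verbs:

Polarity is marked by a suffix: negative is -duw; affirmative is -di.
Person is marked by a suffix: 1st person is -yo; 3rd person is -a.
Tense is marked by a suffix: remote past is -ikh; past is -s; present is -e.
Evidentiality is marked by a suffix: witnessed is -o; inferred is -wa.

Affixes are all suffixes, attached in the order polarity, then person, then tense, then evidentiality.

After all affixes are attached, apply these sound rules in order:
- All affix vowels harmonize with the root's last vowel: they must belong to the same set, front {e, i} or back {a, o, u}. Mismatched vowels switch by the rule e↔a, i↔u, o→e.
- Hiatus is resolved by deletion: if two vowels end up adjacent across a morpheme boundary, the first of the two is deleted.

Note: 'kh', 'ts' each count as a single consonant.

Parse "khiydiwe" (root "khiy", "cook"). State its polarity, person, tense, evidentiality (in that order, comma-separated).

negative, 3rd person, present, witnessed

Segment: khiy-duw-a-e-o.
polarity: -duw → negative.
person: -a → 3rd person.
tense: -e → present.
evidentiality: -o → witnessed.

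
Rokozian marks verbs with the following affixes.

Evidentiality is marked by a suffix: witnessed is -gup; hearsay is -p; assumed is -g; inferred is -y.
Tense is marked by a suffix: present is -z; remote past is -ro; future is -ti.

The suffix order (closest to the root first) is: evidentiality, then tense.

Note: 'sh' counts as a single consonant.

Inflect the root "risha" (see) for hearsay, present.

rishapz

Attach evidentiality hearsay -p → rishap.
Attach tense present -z → rishapz.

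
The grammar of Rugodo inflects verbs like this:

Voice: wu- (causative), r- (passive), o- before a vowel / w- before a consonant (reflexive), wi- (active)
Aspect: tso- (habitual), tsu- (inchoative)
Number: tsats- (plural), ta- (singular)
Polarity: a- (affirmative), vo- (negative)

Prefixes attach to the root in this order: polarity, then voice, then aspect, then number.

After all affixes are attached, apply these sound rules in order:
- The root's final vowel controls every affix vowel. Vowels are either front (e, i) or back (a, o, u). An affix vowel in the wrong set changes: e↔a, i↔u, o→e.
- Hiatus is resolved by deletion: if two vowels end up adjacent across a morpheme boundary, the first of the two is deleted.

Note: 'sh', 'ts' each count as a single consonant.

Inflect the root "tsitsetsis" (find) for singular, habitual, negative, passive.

Attach polarity negative vo- → votsitsetsis.
Attach voice passive r- → rvotsitsetsis.
Attach aspect habitual tso- → tsorvotsitsetsis.
Attach number singular ta- → tatsorvotsitsetsis.
Apply vowel harmony: tatsorvotsitsetsis → tetservetsitsetsis.
Vowel deletion: no change.

tetservetsitsetsis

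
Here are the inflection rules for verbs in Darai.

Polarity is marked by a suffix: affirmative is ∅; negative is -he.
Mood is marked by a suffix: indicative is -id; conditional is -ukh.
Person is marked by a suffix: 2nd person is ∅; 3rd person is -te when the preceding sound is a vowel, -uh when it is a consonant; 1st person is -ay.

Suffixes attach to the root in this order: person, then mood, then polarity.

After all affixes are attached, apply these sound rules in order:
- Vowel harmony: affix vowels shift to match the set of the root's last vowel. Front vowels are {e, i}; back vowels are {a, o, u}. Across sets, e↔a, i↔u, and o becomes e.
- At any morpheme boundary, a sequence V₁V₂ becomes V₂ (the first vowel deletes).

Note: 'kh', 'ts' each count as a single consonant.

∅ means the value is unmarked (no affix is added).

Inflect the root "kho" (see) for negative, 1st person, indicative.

khayudha

Attach person 1st person -ay → khoay.
Attach mood indicative -id → khoayid.
Attach polarity negative -he → khoayidhe.
Apply vowel harmony: khoayidhe → khoayudha.
Apply vowel deletion: khoayudha → khayudha.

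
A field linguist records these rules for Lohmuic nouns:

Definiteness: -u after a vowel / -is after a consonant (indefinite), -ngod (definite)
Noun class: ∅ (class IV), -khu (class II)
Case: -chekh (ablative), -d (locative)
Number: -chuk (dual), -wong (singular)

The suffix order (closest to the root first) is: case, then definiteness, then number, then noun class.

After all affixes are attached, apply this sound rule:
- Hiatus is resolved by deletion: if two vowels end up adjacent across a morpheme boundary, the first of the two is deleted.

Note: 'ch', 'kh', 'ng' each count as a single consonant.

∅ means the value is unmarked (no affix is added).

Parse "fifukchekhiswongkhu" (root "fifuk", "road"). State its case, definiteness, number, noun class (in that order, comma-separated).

ablative, indefinite, singular, class II

Segment: fifuk-chekh-is-wong-khu.
case: -chekh → ablative.
definiteness: -u/is → indefinite.
number: -wong → singular.
noun class: -khu → class II.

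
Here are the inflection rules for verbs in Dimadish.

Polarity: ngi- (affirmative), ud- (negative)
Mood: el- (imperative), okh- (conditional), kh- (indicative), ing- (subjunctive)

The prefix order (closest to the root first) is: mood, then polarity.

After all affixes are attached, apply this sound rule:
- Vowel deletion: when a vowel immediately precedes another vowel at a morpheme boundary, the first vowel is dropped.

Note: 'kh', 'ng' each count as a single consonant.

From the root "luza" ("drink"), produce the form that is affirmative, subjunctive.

ngingluza

Attach mood subjunctive ing- → ingluza.
Attach polarity affirmative ngi- → ngiingluza.
Apply vowel deletion: ngiingluza → ngingluza.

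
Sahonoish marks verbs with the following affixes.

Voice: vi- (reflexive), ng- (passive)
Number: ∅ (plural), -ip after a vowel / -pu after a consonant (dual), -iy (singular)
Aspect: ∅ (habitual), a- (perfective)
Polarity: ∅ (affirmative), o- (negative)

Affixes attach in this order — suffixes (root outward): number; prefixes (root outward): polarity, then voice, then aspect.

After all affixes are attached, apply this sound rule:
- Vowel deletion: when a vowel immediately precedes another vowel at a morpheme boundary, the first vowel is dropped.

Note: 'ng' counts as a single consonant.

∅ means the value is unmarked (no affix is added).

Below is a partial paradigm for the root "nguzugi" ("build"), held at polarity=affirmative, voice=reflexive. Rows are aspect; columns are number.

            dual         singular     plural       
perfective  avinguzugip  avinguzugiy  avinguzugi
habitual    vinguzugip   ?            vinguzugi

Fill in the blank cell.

polarity = affirmative: zero marking, form stays nguzugi.
Attach number singular -iy → nguzugiiy.
Attach voice reflexive vi- → vinguzugiiy.
aspect = habitual: zero marking, form stays vinguzugiiy.
Apply vowel deletion: vinguzugiiy → vinguzugiy.

vinguzugiy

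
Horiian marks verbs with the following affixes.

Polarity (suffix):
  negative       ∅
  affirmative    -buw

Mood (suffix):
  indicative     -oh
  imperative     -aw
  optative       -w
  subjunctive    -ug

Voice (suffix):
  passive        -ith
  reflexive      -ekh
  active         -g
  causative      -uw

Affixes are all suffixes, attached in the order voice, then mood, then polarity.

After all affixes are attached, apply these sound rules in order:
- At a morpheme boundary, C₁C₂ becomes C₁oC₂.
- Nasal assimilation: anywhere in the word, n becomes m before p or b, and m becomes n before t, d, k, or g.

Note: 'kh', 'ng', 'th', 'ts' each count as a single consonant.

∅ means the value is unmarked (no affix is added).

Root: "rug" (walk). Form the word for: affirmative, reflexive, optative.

rugekhowobuw

Attach voice reflexive -ekh → rugekh.
Attach mood optative -w → rugekhw.
Attach polarity affirmative -buw → rugekhwbuw.
Apply epenthesis: rugekhwbuw → rugekhowobuw.
Nasal assimilation: no change.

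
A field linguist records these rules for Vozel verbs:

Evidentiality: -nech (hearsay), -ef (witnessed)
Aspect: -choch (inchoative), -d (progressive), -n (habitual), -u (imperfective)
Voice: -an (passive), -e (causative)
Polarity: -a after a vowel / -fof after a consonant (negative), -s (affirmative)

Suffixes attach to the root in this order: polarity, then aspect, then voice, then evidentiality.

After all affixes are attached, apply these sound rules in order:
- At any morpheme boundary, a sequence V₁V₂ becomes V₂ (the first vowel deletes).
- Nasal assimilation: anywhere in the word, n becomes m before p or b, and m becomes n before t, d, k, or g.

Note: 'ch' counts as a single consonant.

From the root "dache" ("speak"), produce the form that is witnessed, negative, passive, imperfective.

Attach polarity negative -a (after vowel 'e') → dachea.
Attach aspect imperfective -u → dacheau.
Attach voice passive -an → dacheauan.
Attach evidentiality witnessed -ef → dacheauanef.
Apply vowel deletion: dacheauanef → dachanef.
Nasal assimilation: no change.

dachanef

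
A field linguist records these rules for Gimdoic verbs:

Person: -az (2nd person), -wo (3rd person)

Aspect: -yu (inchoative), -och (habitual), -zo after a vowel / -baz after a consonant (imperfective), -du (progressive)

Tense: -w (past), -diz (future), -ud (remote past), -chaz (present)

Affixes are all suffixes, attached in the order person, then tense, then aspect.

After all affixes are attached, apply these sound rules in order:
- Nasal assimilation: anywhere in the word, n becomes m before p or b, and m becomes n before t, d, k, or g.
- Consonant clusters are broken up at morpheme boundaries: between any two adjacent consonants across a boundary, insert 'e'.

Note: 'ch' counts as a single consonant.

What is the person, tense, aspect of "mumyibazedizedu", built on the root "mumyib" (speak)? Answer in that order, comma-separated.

Segment: mumyib-az-diz-du.
person: -az → 2nd person.
tense: -diz → future.
aspect: -du → progressive.

2nd person, future, progressive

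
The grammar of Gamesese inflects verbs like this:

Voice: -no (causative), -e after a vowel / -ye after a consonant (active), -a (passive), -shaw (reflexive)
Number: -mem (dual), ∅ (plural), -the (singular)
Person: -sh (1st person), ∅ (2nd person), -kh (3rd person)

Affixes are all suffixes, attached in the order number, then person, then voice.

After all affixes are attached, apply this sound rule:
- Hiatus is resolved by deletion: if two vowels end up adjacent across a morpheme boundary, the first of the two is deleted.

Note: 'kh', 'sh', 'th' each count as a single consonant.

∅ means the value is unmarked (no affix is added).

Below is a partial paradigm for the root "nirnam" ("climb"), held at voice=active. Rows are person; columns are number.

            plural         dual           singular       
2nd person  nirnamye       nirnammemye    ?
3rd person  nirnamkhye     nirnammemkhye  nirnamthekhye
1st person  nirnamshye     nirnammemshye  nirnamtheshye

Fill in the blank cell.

Attach number singular -the → nirnamthe.
person = 2nd person: zero marking, form stays nirnamthe.
Attach voice active -e (after vowel 'e') → nirnamthee.
Apply vowel deletion: nirnamthee → nirnamthe.

nirnamthe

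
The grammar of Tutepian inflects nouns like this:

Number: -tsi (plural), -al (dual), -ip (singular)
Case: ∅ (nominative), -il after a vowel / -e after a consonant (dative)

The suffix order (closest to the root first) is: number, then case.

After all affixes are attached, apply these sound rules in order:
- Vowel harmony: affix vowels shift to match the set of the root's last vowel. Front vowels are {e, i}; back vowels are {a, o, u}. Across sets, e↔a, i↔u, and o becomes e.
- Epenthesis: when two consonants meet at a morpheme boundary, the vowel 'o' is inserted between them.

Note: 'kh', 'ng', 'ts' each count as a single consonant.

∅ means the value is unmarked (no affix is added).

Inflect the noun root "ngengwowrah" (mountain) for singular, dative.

ngengwowrahupa

Attach number singular -ip → ngengwowrahip.
Attach case dative -e (after consonant 'p') → ngengwowrahipe.
Apply vowel harmony: ngengwowrahipe → ngengwowrahupa.
Epenthesis: no change.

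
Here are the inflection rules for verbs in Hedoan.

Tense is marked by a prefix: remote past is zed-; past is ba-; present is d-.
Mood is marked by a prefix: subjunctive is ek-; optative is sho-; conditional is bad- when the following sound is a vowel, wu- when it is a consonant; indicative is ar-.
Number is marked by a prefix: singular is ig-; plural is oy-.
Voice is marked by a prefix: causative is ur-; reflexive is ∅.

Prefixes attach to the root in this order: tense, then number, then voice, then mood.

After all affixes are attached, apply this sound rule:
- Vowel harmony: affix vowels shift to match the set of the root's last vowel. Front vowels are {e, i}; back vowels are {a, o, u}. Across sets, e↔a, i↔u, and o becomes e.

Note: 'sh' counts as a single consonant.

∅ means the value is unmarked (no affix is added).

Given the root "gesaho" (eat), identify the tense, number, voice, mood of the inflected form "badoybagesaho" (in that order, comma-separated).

Segment: bad-oy-ba-gesaho.
tense: ba- → past.
number: oy- → plural.
voice: ∅ → reflexive.
mood: bad/wu- → conditional.

past, plural, reflexive, conditional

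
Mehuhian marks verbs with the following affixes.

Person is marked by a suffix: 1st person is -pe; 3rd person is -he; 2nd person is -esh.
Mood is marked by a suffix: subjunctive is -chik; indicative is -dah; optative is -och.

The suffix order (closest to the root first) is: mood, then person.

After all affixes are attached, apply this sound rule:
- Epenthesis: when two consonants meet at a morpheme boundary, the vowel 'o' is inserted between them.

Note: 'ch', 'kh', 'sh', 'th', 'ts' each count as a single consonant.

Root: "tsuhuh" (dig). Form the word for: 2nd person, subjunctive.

Attach mood subjunctive -chik → tsuhuhchik.
Attach person 2nd person -esh → tsuhuhchikesh.
Apply epenthesis: tsuhuhchikesh → tsuhuhochikesh.

tsuhuhochikesh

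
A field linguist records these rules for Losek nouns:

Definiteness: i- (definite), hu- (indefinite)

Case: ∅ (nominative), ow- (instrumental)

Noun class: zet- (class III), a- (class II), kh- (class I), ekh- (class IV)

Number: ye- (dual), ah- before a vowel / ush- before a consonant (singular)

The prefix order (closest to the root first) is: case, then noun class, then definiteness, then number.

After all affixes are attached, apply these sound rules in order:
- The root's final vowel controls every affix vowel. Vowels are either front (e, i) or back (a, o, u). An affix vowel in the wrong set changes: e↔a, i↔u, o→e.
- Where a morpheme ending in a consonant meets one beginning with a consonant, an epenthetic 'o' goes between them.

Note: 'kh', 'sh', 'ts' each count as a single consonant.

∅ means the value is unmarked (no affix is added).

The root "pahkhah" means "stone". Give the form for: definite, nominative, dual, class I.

case = nominative: zero marking, form stays pahkhah.
Attach noun class class I kh- → khpahkhah.
Attach definiteness definite i- → ikhpahkhah.
Attach number dual ye- → yeikhpahkhah.
Apply vowel harmony: yeikhpahkhah → yaukhpahkhah.
Apply epenthesis: yaukhpahkhah → yaukhopahkhah.

yaukhopahkhah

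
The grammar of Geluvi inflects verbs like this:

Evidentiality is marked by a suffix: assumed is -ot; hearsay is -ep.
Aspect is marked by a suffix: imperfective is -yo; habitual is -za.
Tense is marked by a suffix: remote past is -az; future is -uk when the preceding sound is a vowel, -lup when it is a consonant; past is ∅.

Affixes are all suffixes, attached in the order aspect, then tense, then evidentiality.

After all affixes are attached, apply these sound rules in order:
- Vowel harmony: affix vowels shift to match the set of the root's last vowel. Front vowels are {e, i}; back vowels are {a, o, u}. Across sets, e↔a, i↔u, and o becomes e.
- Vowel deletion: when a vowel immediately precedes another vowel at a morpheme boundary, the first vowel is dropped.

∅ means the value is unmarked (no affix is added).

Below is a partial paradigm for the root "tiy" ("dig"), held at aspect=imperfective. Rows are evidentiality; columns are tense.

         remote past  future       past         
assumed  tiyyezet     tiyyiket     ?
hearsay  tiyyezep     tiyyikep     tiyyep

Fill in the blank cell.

tiyyet

Attach aspect imperfective -yo → tiyyo.
tense = past: zero marking, form stays tiyyo.
Attach evidentiality assumed -ot → tiyyoot.
Apply vowel harmony: tiyyoot → tiyyeet.
Apply vowel deletion: tiyyeet → tiyyet.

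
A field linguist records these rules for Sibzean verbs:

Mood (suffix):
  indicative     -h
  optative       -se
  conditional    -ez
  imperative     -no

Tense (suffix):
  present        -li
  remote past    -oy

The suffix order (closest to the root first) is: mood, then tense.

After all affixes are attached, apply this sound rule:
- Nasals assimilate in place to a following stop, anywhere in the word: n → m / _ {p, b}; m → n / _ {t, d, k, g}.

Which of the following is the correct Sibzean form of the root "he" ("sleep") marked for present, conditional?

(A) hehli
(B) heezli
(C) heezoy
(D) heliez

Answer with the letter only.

Attach mood conditional -ez → heez.
Attach tense present -li → heezli.
Nasal assimilation: no change.
So the correct form is heezli, option (B).
(D) heliez is wrong: it has the affixes in the wrong order.
(C) heezoy is wrong: it uses remote past instead of present for tense.
(A) hehli is wrong: it uses indicative instead of conditional for mood.

B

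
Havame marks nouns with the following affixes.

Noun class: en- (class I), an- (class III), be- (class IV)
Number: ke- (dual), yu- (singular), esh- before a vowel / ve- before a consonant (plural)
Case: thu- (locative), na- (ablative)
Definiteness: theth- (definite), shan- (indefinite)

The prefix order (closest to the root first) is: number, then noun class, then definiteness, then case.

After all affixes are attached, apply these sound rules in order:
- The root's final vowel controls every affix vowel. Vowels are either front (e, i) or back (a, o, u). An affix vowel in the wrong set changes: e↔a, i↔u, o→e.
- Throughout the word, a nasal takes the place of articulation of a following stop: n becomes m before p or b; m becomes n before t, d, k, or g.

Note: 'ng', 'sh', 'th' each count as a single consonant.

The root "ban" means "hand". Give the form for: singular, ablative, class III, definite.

Attach number singular yu- → yuban.
Attach noun class class III an- → anyuban.
Attach definiteness definite theth- → thethanyuban.
Attach case ablative na- → nathethanyuban.
Apply vowel harmony: nathethanyuban → nathathanyuban.
Nasal assimilation: no change.

nathathanyuban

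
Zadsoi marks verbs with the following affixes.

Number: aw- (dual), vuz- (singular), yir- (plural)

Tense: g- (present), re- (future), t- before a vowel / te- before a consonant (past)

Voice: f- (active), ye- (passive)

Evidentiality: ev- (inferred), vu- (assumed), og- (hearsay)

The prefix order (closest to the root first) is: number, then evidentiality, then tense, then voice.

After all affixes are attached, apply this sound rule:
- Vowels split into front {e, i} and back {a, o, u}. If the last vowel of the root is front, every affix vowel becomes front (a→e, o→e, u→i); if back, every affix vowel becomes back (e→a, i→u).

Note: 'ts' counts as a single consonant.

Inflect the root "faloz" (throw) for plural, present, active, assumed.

fgvuyurfaloz

Attach number plural yir- → yirfaloz.
Attach evidentiality assumed vu- → vuyirfaloz.
Attach tense present g- → gvuyirfaloz.
Attach voice active f- → fgvuyirfaloz.
Apply vowel harmony: fgvuyirfaloz → fgvuyurfaloz.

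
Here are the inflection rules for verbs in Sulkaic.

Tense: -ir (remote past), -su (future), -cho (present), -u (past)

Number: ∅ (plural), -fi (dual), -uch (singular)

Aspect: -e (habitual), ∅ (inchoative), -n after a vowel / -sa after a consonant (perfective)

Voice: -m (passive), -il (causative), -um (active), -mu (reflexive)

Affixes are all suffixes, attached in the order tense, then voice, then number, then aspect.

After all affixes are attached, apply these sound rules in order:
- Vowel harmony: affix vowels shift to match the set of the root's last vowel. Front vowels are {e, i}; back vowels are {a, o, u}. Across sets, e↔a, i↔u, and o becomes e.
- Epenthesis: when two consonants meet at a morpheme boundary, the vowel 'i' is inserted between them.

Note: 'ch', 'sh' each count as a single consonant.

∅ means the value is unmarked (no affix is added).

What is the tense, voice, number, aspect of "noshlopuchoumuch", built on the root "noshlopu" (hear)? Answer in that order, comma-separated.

Segment: noshlopu-cho-um-uch.
tense: -cho → present.
voice: -um → active.
number: -uch → singular.
aspect: ∅ → inchoative.

present, active, singular, inchoative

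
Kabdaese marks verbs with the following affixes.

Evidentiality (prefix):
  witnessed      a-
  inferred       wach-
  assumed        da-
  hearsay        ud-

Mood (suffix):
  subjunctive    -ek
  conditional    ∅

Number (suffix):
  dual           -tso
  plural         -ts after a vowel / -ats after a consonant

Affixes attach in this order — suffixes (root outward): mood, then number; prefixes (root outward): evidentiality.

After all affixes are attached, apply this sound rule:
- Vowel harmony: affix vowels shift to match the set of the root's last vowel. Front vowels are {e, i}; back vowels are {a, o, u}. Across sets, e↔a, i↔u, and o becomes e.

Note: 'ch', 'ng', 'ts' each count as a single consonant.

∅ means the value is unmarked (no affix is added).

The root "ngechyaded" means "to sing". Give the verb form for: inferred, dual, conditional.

mood = conditional: zero marking, form stays ngechyaded.
Attach evidentiality inferred wach- → wachngechyaded.
Attach number dual -tso → wachngechyadedtso.
Apply vowel harmony: wachngechyadedtso → wechngechyadedtse.

wechngechyadedtse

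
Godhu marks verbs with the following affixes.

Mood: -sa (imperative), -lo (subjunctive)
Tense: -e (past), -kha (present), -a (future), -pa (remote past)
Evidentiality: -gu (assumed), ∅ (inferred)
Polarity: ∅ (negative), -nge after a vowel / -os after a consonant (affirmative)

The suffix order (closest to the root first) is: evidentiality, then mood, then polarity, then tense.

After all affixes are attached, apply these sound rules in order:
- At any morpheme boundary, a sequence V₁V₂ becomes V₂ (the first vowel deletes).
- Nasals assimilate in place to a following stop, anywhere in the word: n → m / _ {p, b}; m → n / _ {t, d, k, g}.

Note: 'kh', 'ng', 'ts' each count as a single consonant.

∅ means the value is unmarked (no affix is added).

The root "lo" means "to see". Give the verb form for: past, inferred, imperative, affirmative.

losange

evidentiality = inferred: zero marking, form stays lo.
Attach mood imperative -sa → losa.
Attach polarity affirmative -nge (after vowel 'a') → losange.
Attach tense past -e → losangee.
Apply vowel deletion: losangee → losange.
Nasal assimilation: no change.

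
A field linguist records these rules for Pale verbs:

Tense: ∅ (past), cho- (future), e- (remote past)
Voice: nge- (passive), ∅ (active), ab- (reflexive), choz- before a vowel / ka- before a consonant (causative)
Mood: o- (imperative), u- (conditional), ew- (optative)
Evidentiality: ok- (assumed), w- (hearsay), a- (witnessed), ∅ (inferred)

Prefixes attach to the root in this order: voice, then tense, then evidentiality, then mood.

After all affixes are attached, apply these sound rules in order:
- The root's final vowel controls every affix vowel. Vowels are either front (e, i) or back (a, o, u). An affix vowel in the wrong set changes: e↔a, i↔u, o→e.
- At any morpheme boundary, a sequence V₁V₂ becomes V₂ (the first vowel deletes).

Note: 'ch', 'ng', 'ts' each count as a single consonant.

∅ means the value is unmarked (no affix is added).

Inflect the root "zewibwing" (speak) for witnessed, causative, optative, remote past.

ewekezewibwing

Attach voice causative ka- (before consonant 'z') → kazewibwing.
Attach tense remote past e- → ekazewibwing.
Attach evidentiality witnessed a- → aekazewibwing.
Attach mood optative ew- → ewaekazewibwing.
Apply vowel harmony: ewaekazewibwing → eweekezewibwing.
Apply vowel deletion: eweekezewibwing → ewekezewibwing.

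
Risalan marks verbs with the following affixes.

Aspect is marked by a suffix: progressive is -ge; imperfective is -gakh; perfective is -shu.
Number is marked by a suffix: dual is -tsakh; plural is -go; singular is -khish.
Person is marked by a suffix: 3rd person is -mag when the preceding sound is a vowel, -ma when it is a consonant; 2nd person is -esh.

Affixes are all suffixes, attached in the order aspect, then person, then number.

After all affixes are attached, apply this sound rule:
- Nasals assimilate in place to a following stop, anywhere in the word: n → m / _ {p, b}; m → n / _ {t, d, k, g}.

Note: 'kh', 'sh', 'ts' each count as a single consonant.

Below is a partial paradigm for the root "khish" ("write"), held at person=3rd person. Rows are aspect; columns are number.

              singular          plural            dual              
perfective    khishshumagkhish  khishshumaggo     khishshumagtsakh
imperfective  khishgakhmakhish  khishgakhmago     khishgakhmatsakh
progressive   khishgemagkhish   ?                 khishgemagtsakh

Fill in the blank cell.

khishgemaggo

Attach aspect progressive -ge → khishge.
Attach person 3rd person -mag (after vowel 'e') → khishgemag.
Attach number plural -go → khishgemaggo.
Nasal assimilation: no change.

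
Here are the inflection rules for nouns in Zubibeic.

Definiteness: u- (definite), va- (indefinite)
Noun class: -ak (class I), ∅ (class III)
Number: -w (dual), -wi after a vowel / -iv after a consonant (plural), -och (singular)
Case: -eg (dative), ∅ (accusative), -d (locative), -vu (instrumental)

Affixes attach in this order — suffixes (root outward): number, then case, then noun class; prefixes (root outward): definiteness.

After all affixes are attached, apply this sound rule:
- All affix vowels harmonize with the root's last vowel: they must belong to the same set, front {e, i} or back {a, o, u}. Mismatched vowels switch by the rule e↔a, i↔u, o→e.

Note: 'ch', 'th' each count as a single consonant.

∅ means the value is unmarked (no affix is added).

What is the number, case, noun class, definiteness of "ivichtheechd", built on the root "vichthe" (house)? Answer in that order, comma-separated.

Segment: u-vichthe-och-d.
number: -och → singular.
case: -d → locative.
noun class: ∅ → class III.
definiteness: u- → definite.

singular, locative, class III, definite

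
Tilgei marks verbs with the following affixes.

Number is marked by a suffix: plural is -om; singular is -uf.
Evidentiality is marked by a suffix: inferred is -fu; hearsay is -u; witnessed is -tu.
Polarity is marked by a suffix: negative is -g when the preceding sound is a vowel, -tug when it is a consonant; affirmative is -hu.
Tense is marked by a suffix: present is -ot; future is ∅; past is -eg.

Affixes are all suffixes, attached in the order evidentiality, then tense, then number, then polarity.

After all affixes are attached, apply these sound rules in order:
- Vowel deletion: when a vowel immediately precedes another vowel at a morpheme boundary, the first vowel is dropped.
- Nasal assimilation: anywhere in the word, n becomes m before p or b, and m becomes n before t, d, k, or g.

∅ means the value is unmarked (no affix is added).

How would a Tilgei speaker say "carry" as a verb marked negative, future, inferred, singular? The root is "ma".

mafuftug

Attach evidentiality inferred -fu → mafu.
tense = future: zero marking, form stays mafu.
Attach number singular -uf → mafuuf.
Attach polarity negative -tug (after consonant 'f') → mafuuftug.
Apply vowel deletion: mafuuftug → mafuftug.
Nasal assimilation: no change.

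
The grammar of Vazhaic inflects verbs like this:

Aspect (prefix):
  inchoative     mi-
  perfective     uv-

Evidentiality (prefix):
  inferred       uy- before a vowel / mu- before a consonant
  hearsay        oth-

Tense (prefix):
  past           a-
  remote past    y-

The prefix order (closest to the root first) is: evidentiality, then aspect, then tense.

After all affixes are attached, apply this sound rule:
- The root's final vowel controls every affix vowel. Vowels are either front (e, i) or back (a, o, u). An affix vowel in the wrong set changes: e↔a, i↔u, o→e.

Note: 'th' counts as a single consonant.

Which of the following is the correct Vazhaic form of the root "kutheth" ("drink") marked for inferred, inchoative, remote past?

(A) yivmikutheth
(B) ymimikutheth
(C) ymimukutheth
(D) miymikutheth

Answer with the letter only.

Attach evidentiality inferred mu- (before consonant 'k') → mukutheth.
Attach aspect inchoative mi- → mimukutheth.
Attach tense remote past y- → ymimukutheth.
Apply vowel harmony: ymimukutheth → ymimikutheth.
So the correct form is ymimikutheth, option (B).
(D) miymikutheth is wrong: it has the affixes in the wrong order.
(C) ymimukutheth is wrong: it fails to apply the sound rule(s).
(A) yivmikutheth is wrong: it uses perfective instead of inchoative for aspect.

B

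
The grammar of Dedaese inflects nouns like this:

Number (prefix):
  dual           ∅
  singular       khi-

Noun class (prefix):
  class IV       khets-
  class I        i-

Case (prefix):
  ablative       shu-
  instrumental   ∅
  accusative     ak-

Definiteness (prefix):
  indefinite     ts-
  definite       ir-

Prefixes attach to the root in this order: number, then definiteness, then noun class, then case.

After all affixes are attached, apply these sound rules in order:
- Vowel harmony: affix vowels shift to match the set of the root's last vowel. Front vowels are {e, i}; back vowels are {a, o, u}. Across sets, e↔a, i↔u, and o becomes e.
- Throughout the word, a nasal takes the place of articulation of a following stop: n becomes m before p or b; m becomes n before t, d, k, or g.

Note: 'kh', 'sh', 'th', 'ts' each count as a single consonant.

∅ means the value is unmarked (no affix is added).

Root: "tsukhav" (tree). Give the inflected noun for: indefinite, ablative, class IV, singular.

Attach number singular khi- → khitsukhav.
Attach definiteness indefinite ts- → tskhitsukhav.
Attach noun class class IV khets- → khetstskhitsukhav.
Attach case ablative shu- → shukhetstskhitsukhav.
Apply vowel harmony: shukhetstskhitsukhav → shukhatstskhutsukhav.
Nasal assimilation: no change.

shukhatstskhutsukhav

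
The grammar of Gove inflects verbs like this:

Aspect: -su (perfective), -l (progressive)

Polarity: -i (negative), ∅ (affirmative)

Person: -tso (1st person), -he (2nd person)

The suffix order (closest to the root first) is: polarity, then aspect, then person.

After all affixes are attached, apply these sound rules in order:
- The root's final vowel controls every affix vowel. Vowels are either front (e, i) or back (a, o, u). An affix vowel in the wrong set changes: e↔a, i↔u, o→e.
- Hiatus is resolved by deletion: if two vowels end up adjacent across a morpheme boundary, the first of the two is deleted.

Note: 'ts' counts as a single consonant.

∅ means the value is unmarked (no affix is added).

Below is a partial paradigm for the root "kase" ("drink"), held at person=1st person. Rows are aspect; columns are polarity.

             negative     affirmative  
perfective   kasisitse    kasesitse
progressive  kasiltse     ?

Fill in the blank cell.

polarity = affirmative: zero marking, form stays kase.
Attach aspect progressive -l → kasel.
Attach person 1st person -tso → kaseltso.
Apply vowel harmony: kaseltso → kaseltse.
Vowel deletion: no change.

kaseltse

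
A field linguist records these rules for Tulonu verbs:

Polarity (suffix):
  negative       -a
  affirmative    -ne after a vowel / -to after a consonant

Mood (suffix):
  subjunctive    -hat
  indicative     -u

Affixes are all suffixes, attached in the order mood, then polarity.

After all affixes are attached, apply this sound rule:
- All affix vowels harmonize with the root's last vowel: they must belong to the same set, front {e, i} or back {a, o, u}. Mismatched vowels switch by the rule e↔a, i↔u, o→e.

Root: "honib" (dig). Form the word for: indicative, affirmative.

Attach mood indicative -u → honibu.
Attach polarity affirmative -ne (after vowel 'u') → honibune.
Apply vowel harmony: honibune → honibine.

honibine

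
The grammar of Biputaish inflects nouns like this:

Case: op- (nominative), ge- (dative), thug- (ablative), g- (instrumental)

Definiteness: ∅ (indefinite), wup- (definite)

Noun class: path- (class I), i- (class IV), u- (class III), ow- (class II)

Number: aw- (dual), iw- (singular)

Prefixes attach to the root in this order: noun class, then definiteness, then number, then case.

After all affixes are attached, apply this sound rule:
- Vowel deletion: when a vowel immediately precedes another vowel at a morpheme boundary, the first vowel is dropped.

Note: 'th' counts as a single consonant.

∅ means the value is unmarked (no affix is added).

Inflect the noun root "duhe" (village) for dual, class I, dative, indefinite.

Attach noun class class I path- → pathduhe.
definiteness = indefinite: zero marking, form stays pathduhe.
Attach number dual aw- → awpathduhe.
Attach case dative ge- → geawpathduhe.
Apply vowel deletion: geawpathduhe → gawpathduhe.

gawpathduhe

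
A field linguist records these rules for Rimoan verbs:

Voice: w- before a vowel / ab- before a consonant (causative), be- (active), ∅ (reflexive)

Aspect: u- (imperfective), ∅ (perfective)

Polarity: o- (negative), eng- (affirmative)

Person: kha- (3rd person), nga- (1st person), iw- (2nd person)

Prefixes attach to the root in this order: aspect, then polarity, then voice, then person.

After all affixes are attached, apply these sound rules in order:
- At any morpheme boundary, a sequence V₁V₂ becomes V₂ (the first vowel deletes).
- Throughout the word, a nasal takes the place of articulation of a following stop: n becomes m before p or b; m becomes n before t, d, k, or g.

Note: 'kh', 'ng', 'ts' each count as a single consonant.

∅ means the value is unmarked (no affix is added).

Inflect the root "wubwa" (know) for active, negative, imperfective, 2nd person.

Attach aspect imperfective u- → uwubwa.
Attach polarity negative o- → ouwubwa.
Attach voice active be- → beouwubwa.
Attach person 2nd person iw- → iwbeouwubwa.
Apply vowel deletion: iwbeouwubwa → iwbuwubwa.
Nasal assimilation: no change.

iwbuwubwa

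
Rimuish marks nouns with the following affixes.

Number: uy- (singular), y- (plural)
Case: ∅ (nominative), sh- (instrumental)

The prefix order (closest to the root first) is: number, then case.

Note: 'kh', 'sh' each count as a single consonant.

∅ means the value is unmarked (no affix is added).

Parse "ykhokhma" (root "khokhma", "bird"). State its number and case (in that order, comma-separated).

Segment: y-khokhma.
number: y- → plural.
case: ∅ → nominative.

plural, nominative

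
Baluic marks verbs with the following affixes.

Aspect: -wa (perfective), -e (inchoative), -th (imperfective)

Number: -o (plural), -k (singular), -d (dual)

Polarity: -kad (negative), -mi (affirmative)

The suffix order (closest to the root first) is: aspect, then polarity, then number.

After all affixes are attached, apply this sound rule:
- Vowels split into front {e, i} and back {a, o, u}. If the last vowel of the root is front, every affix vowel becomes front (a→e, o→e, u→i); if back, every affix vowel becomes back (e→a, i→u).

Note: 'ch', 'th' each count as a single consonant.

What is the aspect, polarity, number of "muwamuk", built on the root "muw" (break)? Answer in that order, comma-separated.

Segment: muw-e-mi-k.
aspect: -e → inchoative.
polarity: -mi → affirmative.
number: -k → singular.

inchoative, affirmative, singular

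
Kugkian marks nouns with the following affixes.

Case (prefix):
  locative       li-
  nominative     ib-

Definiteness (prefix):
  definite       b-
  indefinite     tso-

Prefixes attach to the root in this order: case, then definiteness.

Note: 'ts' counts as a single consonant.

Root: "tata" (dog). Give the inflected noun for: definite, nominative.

bibtata

Attach case nominative ib- → ibtata.
Attach definiteness definite b- → bibtata.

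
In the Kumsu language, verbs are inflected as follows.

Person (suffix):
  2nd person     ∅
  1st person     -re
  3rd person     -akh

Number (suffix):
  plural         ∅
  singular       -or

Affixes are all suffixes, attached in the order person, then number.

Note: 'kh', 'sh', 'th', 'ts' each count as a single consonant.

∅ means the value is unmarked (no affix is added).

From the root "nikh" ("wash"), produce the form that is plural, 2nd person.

person = 2nd person: zero marking, form stays nikh.
number = plural: zero marking, form stays nikh.

nikh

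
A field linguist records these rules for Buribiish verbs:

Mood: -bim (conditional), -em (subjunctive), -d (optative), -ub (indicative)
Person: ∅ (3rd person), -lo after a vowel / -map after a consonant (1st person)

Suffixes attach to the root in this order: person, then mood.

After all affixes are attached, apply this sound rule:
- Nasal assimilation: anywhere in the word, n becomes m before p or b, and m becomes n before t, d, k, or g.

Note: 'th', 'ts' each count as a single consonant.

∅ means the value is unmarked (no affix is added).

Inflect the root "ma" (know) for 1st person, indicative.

maloub

Attach person 1st person -lo (after vowel 'a') → malo.
Attach mood indicative -ub → maloub.
Nasal assimilation: no change.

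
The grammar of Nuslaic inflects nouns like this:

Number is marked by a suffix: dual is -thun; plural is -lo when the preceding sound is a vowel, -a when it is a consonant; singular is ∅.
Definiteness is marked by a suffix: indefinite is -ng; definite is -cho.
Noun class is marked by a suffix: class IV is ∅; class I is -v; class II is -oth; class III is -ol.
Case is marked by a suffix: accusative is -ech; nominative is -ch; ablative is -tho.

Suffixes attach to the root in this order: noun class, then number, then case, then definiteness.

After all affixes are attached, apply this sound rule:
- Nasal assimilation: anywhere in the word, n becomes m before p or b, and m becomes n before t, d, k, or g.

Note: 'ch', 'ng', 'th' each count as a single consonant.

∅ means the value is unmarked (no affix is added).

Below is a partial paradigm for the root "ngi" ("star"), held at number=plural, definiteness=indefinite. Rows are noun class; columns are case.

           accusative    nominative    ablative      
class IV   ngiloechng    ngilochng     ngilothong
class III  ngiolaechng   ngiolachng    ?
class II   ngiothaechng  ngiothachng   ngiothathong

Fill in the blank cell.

ngiolathong

Attach noun class class III -ol → ngiol.
Attach number plural -a (after consonant 'l') → ngiola.
Attach case ablative -tho → ngiolatho.
Attach definiteness indefinite -ng → ngiolathong.
Nasal assimilation: no change.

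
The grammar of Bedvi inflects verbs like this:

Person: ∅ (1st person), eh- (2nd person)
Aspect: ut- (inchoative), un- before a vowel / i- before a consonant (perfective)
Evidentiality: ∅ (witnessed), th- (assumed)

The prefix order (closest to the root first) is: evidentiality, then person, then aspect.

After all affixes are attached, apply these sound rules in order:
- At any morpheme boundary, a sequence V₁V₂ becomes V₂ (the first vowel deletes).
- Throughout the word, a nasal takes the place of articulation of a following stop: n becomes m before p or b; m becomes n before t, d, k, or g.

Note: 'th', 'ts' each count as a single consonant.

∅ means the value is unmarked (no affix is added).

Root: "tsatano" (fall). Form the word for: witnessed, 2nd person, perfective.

evidentiality = witnessed: zero marking, form stays tsatano.
Attach person 2nd person eh- → ehtsatano.
Attach aspect perfective un- (before vowel 'e') → unehtsatano.
Vowel deletion: no change.
Nasal assimilation: no change.

unehtsatano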